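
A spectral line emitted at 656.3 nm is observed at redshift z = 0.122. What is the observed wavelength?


lam_obs = lam_emit * (1 + z) = 656.3 * (1 + 0.122) = 736.3686

736.3686 nm


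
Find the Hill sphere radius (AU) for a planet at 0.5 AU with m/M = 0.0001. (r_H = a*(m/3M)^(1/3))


r_H = a * (m/3M)^(1/3) = 0.5 * (0.0001/3)^(1/3) = 0.0161

0.0161 AU


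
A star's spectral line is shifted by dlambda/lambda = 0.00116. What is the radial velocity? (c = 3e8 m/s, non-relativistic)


v = (dlambda/lambda) * c = 0.00116 * 3e8 = 348000.0

348000.0 m/s


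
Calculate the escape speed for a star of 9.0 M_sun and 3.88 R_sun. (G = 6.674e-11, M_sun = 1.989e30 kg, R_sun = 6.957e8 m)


M = 9.0 * 1.989e30 kg = 1.7901e+31 kg; R = 3.88 * 6.957e8 m = 2.699316e+09 m. v_esc = sqrt(2GM/R) = sqrt(2 * 6.674e-11 * 1.7901e+31 / 2.699316e+09) = 940848.8985

940848.8985 m/s


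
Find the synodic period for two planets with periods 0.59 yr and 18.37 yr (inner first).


1/P_syn = |1/P1 - 1/P2| = |1/0.59 - 1/18.37| => P_syn = 0.6096

0.6096 years


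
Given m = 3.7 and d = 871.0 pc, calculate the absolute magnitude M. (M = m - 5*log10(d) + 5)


M = m - 5*log10(d) + 5 = 3.7 - 5*log10(871.0) + 5 = -6.0001

-6.0001


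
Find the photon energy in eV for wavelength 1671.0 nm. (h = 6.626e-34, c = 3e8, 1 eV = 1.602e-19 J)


E = hc/lambda = 6.626e-34 * 3e8 / 1.671e-06 = 1.190e-19 J = 0.7426 eV

0.7426 eV


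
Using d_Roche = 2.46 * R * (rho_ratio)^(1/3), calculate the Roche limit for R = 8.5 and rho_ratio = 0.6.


d_Roche = 2.46 * 8.5 * 0.6^(1/3) = 17.6362

17.6362


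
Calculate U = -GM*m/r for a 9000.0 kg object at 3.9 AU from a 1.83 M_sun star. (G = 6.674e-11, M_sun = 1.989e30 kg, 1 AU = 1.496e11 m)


M = 1.83 * 1.989e30 kg = 3.63987e+30 kg; r = 3.9 AU * 1.496e11 m/AU = 5.8344e+11 m. U = -GM*m/r = -(6.674e-11 * 3.63987e+30 * 9000.0) / 5.8344e+11 = -3.747e+12

-3.747e+12 J


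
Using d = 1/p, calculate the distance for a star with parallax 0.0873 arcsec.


d = 1/p = 1/0.0873 = 11.4548

11.4548 pc


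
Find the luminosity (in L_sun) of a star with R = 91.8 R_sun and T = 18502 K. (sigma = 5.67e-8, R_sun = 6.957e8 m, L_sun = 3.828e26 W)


R = 91.8 * 6.957e8 m = 6.386526e+10 m. L = 4*pi*R^2*sigma*T^4 = 4*pi*(6.386526e+10)^2 * 5.67e-8 * 18502^4 = 3.405626359e+32 W. L/L_sun = 3.405626359e+32 / 3.828e26 = 889662.0582

889662.0582 L_sun


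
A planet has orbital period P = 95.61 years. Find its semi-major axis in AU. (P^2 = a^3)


a = P^(2/3) = 95.61^(2/3) = 20.9091

20.9091 AU


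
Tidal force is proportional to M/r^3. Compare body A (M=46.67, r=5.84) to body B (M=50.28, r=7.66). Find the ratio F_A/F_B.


Ratio = (M1/r1^3) / (M2/r2^3) = (46.67/5.84^3) / (50.28/7.66^3) = 2.0945

2.0945


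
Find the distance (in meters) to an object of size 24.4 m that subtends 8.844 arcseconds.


D = size / theta_rad, theta_rad = 8.844 * pi/(180*3600) = 4.288e-05, D = 569070.7002

569070.7002 m


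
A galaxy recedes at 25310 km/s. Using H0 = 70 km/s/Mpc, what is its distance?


d = v / H0 = 25310 / 70 = 361.5714

361.5714 Mpc


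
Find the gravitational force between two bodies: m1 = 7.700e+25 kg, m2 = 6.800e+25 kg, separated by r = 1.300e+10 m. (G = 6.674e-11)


F = G*m1*m2/r^2 = 6.674e-11 * 7.700e+25 * 6.800e+25 / (1.300e+10)^2 = 6.674e-11 * 5.236e+51 / 1.690e+20 = 2.068e+21

2.068e+21 N


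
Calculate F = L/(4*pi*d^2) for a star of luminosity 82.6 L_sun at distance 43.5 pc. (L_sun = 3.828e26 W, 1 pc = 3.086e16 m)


F = L / (4*pi*d^2) = 3.162e+28 / (4*pi*(1.342e+18)^2) = 1.396e-09

1.396e-09 W/m^2


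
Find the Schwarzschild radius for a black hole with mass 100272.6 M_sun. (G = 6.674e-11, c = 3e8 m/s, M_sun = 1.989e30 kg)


M = 100272.6 * 1.989e30 kg = 1.994422014e+35 kg. rs = 2GM/c^2 = 2 * 6.674e-11 * 1.994422014e+35 / (3e8)^2 = 2.958e+08

2.958e+08 m


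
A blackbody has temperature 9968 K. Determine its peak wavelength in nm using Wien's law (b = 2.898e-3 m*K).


lam_max = b / T = 2.898e-3 / 9968 = 2.907e-07 m = 290.7303 nm

290.7303 nm


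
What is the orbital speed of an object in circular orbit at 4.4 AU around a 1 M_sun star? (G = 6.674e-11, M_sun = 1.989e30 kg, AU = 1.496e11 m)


v = sqrt(GM/r) = sqrt(6.674e-11 * 1.989e+30 / 6.582e+11) = 14200.9814

14200.9814 m/s


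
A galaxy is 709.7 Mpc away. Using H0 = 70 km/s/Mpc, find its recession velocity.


v = H0 * d = 70 * 709.7 = 49679.0

49679.0 km/s


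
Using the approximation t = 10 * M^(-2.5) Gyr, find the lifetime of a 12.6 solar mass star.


t = 10 * M^(-2.5) = 10 * 12.6^(-2.5) = 0.0177

0.0177 Gyr


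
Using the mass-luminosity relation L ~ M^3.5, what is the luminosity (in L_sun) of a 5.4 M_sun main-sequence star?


L/L_sun = (M/M_sun)^3.5 = 5.4^3.5 = 365.9133

365.9133 L_sun


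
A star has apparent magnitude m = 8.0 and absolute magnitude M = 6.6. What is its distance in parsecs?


d = 10^((m - M + 5)/5) = 10^((8.0 - 6.6 + 5)/5) = 19.0546

19.0546 pc


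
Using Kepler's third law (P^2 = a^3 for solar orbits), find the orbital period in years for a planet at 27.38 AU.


P = a^(3/2) = 27.38^1.5 = 143.2683

143.2683 years


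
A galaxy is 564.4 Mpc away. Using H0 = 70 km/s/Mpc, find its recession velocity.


v = H0 * d = 70 * 564.4 = 39508.0

39508.0 km/s


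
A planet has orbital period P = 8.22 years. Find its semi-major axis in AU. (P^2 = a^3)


a = P^(2/3) = 8.22^(2/3) = 4.073

4.073 AU


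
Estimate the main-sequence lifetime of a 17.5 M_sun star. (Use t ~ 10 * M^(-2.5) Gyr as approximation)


t = 10 * M^(-2.5) = 10 * 17.5^(-2.5) = 0.0078

0.0078 Gyr


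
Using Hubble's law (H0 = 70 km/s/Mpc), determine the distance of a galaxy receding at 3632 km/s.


d = v / H0 = 3632 / 70 = 51.8857

51.8857 Mpc


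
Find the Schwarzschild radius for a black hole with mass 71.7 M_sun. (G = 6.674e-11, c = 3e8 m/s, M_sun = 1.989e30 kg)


M = 71.7 * 1.989e30 kg = 1.426113e+32 kg. rs = 2GM/c^2 = 2 * 6.674e-11 * 1.426113e+32 / (3e8)^2 = 211508.4036

211508.4036 m


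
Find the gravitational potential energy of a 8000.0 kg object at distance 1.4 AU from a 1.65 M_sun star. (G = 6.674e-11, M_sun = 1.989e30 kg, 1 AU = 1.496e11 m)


M = 1.65 * 1.989e30 kg = 3.28185e+30 kg; r = 1.4 AU * 1.496e11 m/AU = 2.0944e+11 m. U = -GM*m/r = -(6.674e-11 * 3.28185e+30 * 8000.0) / 2.0944e+11 = -8.366e+12

-8.366e+12 J


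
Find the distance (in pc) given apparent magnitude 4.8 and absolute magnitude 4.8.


d = 10^((m - M + 5)/5) = 10^((4.8 - 4.8 + 5)/5) = 10.0

10.0 pc


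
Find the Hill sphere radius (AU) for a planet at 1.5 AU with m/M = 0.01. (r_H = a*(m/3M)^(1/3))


r_H = a * (m/3M)^(1/3) = 1.5 * (0.01/3)^(1/3) = 0.2241

0.2241 AU


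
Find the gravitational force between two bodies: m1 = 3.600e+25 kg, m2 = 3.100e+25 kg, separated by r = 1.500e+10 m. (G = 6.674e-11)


F = G*m1*m2/r^2 = 6.674e-11 * 3.600e+25 * 3.100e+25 / (1.500e+10)^2 = 6.674e-11 * 1.116e+51 / 2.250e+20 = 3.310e+20

3.310e+20 N


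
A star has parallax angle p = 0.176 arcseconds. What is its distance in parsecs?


d = 1/p = 1/0.176 = 5.6818

5.6818 pc


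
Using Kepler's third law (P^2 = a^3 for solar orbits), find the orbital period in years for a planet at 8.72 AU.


P = a^(3/2) = 8.72^1.5 = 25.7499

25.7499 years


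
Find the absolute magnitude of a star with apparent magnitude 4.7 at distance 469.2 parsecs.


M = m - 5*log10(d) + 5 = 4.7 - 5*log10(469.2) + 5 = -3.6568

-3.6568


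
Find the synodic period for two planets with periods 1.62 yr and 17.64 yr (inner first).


1/P_syn = |1/P1 - 1/P2| = |1/1.62 - 1/17.64| => P_syn = 1.7838

1.7838 years


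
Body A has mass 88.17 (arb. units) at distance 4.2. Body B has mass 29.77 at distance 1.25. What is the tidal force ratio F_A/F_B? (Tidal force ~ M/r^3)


Ratio = (M1/r1^3) / (M2/r2^3) = (88.17/4.2^3) / (29.77/1.25^3) = 0.0781

0.0781


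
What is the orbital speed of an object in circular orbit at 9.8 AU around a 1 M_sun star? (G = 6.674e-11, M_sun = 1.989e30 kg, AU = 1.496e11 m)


v = sqrt(GM/r) = sqrt(6.674e-11 * 1.989e+30 / 1.466e+12) = 9515.501

9515.501 m/s


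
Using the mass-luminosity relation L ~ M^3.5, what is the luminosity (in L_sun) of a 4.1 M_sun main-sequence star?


L/L_sun = (M/M_sun)^3.5 = 4.1^3.5 = 139.5544

139.5544 L_sun


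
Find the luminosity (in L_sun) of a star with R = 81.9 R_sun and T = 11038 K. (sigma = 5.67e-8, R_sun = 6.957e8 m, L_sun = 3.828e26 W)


R = 81.9 * 6.957e8 m = 5.697783e+10 m. L = 4*pi*R^2*sigma*T^4 = 4*pi*(5.697783e+10)^2 * 5.67e-8 * 11038^4 = 3.43373118e+31 W. L/L_sun = 3.43373118e+31 / 3.828e26 = 89700.3965

89700.3965 L_sun


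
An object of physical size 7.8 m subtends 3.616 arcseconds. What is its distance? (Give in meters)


D = size / theta_rad, theta_rad = 3.616 * pi/(180*3600) = 1.753e-05, D = 444929.6152

444929.6152 m


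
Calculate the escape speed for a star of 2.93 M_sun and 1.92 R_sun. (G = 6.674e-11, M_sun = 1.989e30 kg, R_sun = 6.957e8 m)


M = 2.93 * 1.989e30 kg = 5.82777e+30 kg; R = 1.92 * 6.957e8 m = 1.335744e+09 m. v_esc = sqrt(2GM/R) = sqrt(2 * 6.674e-11 * 5.82777e+30 / 1.335744e+09) = 763128.5203

763128.5203 m/s


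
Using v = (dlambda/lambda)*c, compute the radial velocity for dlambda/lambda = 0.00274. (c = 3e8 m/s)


v = (dlambda/lambda) * c = 0.00274 * 3e8 = 822000.0

822000.0 m/s


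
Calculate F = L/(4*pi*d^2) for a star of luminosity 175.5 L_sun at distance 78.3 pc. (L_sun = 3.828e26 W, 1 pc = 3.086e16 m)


F = L / (4*pi*d^2) = 6.718e+28 / (4*pi*(2.416e+18)^2) = 9.156e-10

9.156e-10 W/m^2


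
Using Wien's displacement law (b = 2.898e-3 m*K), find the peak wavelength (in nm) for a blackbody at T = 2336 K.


lam_max = b / T = 2.898e-3 / 2336 = 1.241e-06 m = 1240.5822 nm

1240.5822 nm


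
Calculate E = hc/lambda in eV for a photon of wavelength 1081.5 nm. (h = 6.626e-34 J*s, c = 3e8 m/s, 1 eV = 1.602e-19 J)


E = hc/lambda = 6.626e-34 * 3e8 / 1.082e-06 = 1.838e-19 J = 1.1473 eV

1.1473 eV


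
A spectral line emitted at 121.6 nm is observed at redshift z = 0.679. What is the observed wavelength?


lam_obs = lam_emit * (1 + z) = 121.6 * (1 + 0.679) = 204.1664

204.1664 nm


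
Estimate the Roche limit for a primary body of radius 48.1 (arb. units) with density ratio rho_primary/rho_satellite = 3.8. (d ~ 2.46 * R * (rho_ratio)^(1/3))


d_Roche = 2.46 * 48.1 * 3.8^(1/3) = 184.6466

184.6466


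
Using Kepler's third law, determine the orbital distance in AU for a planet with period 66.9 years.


a = P^(2/3) = 66.9^(2/3) = 16.4798

16.4798 AU


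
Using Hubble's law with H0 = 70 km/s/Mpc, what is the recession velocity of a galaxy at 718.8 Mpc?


v = H0 * d = 70 * 718.8 = 50316.0

50316.0 km/s


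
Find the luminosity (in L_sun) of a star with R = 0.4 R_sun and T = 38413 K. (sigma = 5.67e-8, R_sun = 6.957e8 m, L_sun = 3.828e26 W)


R = 0.4 * 6.957e8 m = 2.7828e+08 m. L = 4*pi*R^2*sigma*T^4 = 4*pi*(2.7828e+08)^2 * 5.67e-8 * 38413^4 = 1.201350732e+29 W. L/L_sun = 1.201350732e+29 / 3.828e26 = 313.8325

313.8325 L_sun


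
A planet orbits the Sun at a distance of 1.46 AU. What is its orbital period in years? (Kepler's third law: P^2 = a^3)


P = a^(3/2) = 1.46^1.5 = 1.7641

1.7641 years


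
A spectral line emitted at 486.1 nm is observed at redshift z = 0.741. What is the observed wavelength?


lam_obs = lam_emit * (1 + z) = 486.1 * (1 + 0.741) = 846.3001

846.3001 nm


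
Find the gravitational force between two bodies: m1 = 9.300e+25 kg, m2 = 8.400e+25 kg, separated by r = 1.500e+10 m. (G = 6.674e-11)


F = G*m1*m2/r^2 = 6.674e-11 * 9.300e+25 * 8.400e+25 / (1.500e+10)^2 = 6.674e-11 * 7.812e+51 / 2.250e+20 = 2.317e+21

2.317e+21 N


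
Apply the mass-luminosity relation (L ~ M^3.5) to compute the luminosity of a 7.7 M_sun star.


L/L_sun = (M/M_sun)^3.5 = 7.7^3.5 = 1266.8277

1266.8277 L_sun


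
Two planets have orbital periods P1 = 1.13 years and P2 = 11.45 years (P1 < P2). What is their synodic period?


1/P_syn = |1/P1 - 1/P2| = |1/1.13 - 1/11.45| => P_syn = 1.2537

1.2537 years


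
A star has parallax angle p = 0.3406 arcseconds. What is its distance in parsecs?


d = 1/p = 1/0.3406 = 2.936

2.936 pc


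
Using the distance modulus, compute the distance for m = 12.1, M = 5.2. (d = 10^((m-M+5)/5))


d = 10^((m - M + 5)/5) = 10^((12.1 - 5.2 + 5)/5) = 239.8833

239.8833 pc


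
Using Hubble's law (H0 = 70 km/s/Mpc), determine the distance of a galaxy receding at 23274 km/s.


d = v / H0 = 23274 / 70 = 332.4857

332.4857 Mpc


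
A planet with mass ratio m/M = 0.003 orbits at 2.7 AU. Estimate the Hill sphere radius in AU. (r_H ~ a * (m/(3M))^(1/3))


r_H = a * (m/3M)^(1/3) = 2.7 * (0.003/3)^(1/3) = 0.27

0.27 AU


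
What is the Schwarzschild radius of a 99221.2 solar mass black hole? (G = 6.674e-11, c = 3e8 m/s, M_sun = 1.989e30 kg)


M = 99221.2 * 1.989e30 kg = 1.973509668e+35 kg. rs = 2GM/c^2 = 2 * 6.674e-11 * 1.973509668e+35 / (3e8)^2 = 2.927e+08

2.927e+08 m


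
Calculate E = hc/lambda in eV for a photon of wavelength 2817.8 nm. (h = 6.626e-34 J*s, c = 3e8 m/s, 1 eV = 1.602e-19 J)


E = hc/lambda = 6.626e-34 * 3e8 / 2.818e-06 = 7.054e-20 J = 0.4404 eV

0.4404 eV


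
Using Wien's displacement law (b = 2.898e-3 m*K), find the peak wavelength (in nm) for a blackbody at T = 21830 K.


lam_max = b / T = 2.898e-3 / 21830 = 1.328e-07 m = 132.7531 nm

132.7531 nm


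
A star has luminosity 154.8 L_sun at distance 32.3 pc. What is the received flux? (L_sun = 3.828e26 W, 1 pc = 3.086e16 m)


F = L / (4*pi*d^2) = 5.926e+28 / (4*pi*(9.968e+17)^2) = 4.746e-09

4.746e-09 W/m^2


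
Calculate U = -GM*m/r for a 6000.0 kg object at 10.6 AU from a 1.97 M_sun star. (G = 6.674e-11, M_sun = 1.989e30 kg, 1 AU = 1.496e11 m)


M = 1.97 * 1.989e30 kg = 3.91833e+30 kg; r = 10.6 AU * 1.496e11 m/AU = 1.58576e+12 m. U = -GM*m/r = -(6.674e-11 * 3.91833e+30 * 6000.0) / 1.58576e+12 = -9.895e+11

-9.895e+11 J


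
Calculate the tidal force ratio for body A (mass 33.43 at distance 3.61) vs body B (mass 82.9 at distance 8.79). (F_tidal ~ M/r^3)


Ratio = (M1/r1^3) / (M2/r2^3) = (33.43/3.61^3) / (82.9/8.79^3) = 5.8214

5.8214


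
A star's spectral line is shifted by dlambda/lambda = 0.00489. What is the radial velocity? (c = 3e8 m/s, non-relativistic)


v = (dlambda/lambda) * c = 0.00489 * 3e8 = 1.467e+06

1.467e+06 m/s


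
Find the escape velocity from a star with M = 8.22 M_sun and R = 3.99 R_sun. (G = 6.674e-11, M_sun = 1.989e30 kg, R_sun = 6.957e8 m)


M = 8.22 * 1.989e30 kg = 1.634958e+31 kg; R = 3.99 * 6.957e8 m = 2.775843e+09 m. v_esc = sqrt(2GM/R) = sqrt(2 * 6.674e-11 * 1.634958e+31 / 2.775843e+09) = 886673.951

886673.951 m/s


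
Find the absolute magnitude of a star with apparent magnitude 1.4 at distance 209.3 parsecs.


M = m - 5*log10(d) + 5 = 1.4 - 5*log10(209.3) + 5 = -5.2038

-5.2038


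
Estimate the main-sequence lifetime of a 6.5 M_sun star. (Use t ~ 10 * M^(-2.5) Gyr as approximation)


t = 10 * M^(-2.5) = 10 * 6.5^(-2.5) = 0.0928

0.0928 Gyr


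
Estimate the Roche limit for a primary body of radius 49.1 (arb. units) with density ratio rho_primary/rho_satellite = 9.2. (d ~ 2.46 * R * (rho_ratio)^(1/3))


d_Roche = 2.46 * 49.1 * 9.2^(1/3) = 253.0925

253.0925


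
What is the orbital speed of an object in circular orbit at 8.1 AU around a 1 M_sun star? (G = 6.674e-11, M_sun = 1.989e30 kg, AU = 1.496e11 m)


v = sqrt(GM/r) = sqrt(6.674e-11 * 1.989e+30 / 1.212e+12) = 10466.5171

10466.5171 m/s


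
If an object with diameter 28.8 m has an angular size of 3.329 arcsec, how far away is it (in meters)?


D = size / theta_rad, theta_rad = 3.329 * pi/(180*3600) = 1.614e-05, D = 1.784e+06

1.784e+06 m


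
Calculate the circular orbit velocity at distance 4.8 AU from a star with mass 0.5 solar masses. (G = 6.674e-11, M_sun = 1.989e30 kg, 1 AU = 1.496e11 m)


v = sqrt(GM/r) = sqrt(6.674e-11 * 9.945e+29 / 7.181e+11) = 9614.1098

9614.1098 m/s


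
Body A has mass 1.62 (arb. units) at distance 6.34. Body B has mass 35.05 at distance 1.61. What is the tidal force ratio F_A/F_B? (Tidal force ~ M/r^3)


Ratio = (M1/r1^3) / (M2/r2^3) = (1.62/6.34^3) / (35.05/1.61^3) = 7.569e-04

7.569e-04


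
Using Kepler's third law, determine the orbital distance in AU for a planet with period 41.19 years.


a = P^(2/3) = 41.19^(2/3) = 11.9269

11.9269 AU


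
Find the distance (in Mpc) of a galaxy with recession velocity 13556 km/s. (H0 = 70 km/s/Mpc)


d = v / H0 = 13556 / 70 = 193.6571

193.6571 Mpc


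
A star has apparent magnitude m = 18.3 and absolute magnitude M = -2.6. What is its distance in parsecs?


d = 10^((m - M + 5)/5) = 10^((18.3 - -2.6 + 5)/5) = 151356.1248

151356.1248 pc


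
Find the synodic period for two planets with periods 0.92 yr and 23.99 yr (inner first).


1/P_syn = |1/P1 - 1/P2| = |1/0.92 - 1/23.99| => P_syn = 0.9567

0.9567 years


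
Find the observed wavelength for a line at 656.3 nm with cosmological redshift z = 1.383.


lam_obs = lam_emit * (1 + z) = 656.3 * (1 + 1.383) = 1563.9629

1563.9629 nm


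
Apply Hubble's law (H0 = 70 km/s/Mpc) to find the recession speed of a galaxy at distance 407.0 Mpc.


v = H0 * d = 70 * 407.0 = 28490.0

28490.0 km/s


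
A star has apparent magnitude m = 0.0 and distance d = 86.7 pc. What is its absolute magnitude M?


M = m - 5*log10(d) + 5 = 0.0 - 5*log10(86.7) + 5 = -4.6901

-4.6901


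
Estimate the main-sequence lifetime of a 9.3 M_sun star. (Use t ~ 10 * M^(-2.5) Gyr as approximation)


t = 10 * M^(-2.5) = 10 * 9.3^(-2.5) = 0.0379

0.0379 Gyr


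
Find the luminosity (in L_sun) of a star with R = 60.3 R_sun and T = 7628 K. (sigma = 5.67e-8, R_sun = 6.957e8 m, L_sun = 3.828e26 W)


R = 60.3 * 6.957e8 m = 4.195071e+10 m. L = 4*pi*R^2*sigma*T^4 = 4*pi*(4.195071e+10)^2 * 5.67e-8 * 7628^4 = 4.24535773e+30 W. L/L_sun = 4.24535773e+30 / 3.828e26 = 11090.2762

11090.2762 L_sun


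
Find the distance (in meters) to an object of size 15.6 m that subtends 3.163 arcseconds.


D = size / theta_rad, theta_rad = 3.163 * pi/(180*3600) = 1.533e-05, D = 1.017e+06

1.017e+06 m


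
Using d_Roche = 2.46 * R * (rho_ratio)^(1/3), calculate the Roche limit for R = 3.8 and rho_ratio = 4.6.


d_Roche = 2.46 * 3.8 * 4.6^(1/3) = 15.5467

15.5467


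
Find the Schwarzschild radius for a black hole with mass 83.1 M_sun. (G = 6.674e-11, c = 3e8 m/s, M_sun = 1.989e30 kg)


M = 83.1 * 1.989e30 kg = 1.652859e+32 kg. rs = 2GM/c^2 = 2 * 6.674e-11 * 1.652859e+32 / (3e8)^2 = 245137.3548

245137.3548 m


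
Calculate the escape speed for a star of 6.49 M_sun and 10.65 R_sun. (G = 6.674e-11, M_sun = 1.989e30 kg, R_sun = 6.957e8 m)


M = 6.49 * 1.989e30 kg = 1.290861e+31 kg; R = 10.65 * 6.957e8 m = 7.409205e+09 m. v_esc = sqrt(2GM/R) = sqrt(2 * 6.674e-11 * 1.290861e+31 / 7.409205e+09) = 482238.6706

482238.6706 m/s


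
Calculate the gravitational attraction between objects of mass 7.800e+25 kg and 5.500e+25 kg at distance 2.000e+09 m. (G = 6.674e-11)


F = G*m1*m2/r^2 = 6.674e-11 * 7.800e+25 * 5.500e+25 / (2.000e+09)^2 = 6.674e-11 * 4.290e+51 / 4.000e+18 = 7.158e+22

7.158e+22 N


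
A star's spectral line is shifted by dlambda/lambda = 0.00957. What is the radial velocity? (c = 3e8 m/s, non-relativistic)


v = (dlambda/lambda) * c = 0.00957 * 3e8 = 2.871e+06

2.871e+06 m/s


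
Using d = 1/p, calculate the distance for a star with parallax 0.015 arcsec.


d = 1/p = 1/0.015 = 66.6667

66.6667 pc


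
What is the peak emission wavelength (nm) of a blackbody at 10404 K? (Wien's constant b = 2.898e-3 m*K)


lam_max = b / T = 2.898e-3 / 10404 = 2.785e-07 m = 278.5467 nm

278.5467 nm


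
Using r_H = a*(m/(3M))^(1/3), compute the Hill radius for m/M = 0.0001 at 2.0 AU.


r_H = a * (m/3M)^(1/3) = 2.0 * (0.0001/3)^(1/3) = 0.0644

0.0644 AU


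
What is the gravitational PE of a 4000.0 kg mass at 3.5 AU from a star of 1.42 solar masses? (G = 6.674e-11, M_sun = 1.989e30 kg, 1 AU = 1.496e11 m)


M = 1.42 * 1.989e30 kg = 2.82438e+30 kg; r = 3.5 AU * 1.496e11 m/AU = 5.236e+11 m. U = -GM*m/r = -(6.674e-11 * 2.82438e+30 * 4000.0) / 5.236e+11 = -1.440e+12

-1.440e+12 J


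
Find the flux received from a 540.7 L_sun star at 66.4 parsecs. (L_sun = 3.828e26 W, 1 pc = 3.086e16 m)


F = L / (4*pi*d^2) = 2.070e+29 / (4*pi*(2.049e+18)^2) = 3.923e-09

3.923e-09 W/m^2


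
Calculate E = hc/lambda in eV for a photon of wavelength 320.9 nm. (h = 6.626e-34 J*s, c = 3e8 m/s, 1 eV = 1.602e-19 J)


E = hc/lambda = 6.626e-34 * 3e8 / 3.209e-07 = 6.194e-19 J = 3.8667 eV

3.8667 eV


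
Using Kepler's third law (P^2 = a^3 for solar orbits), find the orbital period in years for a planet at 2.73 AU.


P = a^(3/2) = 2.73^1.5 = 4.5107

4.5107 years


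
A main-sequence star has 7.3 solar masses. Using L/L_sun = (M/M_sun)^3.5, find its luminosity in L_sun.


L/L_sun = (M/M_sun)^3.5 = 7.3^3.5 = 1051.0661

1051.0661 L_sun


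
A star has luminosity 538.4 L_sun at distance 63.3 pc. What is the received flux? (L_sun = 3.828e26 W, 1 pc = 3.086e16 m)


F = L / (4*pi*d^2) = 2.061e+29 / (4*pi*(1.953e+18)^2) = 4.298e-09

4.298e-09 W/m^2


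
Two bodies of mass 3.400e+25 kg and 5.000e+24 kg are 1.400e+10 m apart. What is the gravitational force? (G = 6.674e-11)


F = G*m1*m2/r^2 = 6.674e-11 * 3.400e+25 * 5.000e+24 / (1.400e+10)^2 = 6.674e-11 * 1.700e+50 / 1.960e+20 = 5.789e+19

5.789e+19 N


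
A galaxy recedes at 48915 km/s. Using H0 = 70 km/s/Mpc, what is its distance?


d = v / H0 = 48915 / 70 = 698.7857

698.7857 Mpc


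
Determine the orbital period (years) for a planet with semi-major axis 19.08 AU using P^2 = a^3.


P = a^(3/2) = 19.08^1.5 = 83.3427

83.3427 years


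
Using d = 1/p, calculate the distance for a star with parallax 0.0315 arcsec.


d = 1/p = 1/0.0315 = 31.746

31.746 pc


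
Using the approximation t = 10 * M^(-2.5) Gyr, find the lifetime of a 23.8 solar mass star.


t = 10 * M^(-2.5) = 10 * 23.8^(-2.5) = 0.0036

0.0036 Gyr


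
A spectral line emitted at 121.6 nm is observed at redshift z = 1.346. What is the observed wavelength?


lam_obs = lam_emit * (1 + z) = 121.6 * (1 + 1.346) = 285.2736

285.2736 nm


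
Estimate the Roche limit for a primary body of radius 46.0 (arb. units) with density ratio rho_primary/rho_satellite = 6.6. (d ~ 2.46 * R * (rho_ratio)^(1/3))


d_Roche = 2.46 * 46.0 * 6.6^(1/3) = 212.263

212.263


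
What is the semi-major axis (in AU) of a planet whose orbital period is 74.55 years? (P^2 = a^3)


a = P^(2/3) = 74.55^(2/3) = 17.7133

17.7133 AU


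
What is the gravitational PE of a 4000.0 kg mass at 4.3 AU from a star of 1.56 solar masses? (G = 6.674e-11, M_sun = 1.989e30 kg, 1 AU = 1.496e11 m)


M = 1.56 * 1.989e30 kg = 3.10284e+30 kg; r = 4.3 AU * 1.496e11 m/AU = 6.4328e+11 m. U = -GM*m/r = -(6.674e-11 * 3.10284e+30 * 4000.0) / 6.4328e+11 = -1.288e+12

-1.288e+12 J


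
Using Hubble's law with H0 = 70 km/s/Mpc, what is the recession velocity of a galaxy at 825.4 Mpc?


v = H0 * d = 70 * 825.4 = 57778.0

57778.0 km/s


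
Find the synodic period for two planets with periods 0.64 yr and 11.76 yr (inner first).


1/P_syn = |1/P1 - 1/P2| = |1/0.64 - 1/11.76| => P_syn = 0.6768

0.6768 years


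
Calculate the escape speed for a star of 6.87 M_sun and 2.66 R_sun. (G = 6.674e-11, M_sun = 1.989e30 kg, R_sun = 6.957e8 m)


M = 6.87 * 1.989e30 kg = 1.366443e+31 kg; R = 2.66 * 6.957e8 m = 1.850562e+09 m. v_esc = sqrt(2GM/R) = sqrt(2 * 6.674e-11 * 1.366443e+31 / 1.850562e+09) = 992777.7588

992777.7588 m/s


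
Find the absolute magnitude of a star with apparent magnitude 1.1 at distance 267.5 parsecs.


M = m - 5*log10(d) + 5 = 1.1 - 5*log10(267.5) + 5 = -6.0366

-6.0366


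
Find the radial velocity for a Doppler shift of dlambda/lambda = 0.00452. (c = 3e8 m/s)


v = (dlambda/lambda) * c = 0.00452 * 3e8 = 1.356e+06

1.356e+06 m/s


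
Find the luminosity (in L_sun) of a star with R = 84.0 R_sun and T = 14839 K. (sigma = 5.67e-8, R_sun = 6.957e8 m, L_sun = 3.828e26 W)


R = 84.0 * 6.957e8 m = 5.84388e+10 m. L = 4*pi*R^2*sigma*T^4 = 4*pi*(5.84388e+10)^2 * 5.67e-8 * 14839^4 = 1.179815347e+32 W. L/L_sun = 1.179815347e+32 / 3.828e26 = 308206.7259

308206.7259 L_sun


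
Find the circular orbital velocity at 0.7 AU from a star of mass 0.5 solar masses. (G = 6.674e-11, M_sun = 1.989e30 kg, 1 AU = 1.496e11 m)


v = sqrt(GM/r) = sqrt(6.674e-11 * 9.945e+29 / 1.047e+11) = 25175.6492

25175.6492 m/s


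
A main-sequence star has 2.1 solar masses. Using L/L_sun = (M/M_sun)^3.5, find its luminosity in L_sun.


L/L_sun = (M/M_sun)^3.5 = 2.1^3.5 = 13.4205

13.4205 L_sun


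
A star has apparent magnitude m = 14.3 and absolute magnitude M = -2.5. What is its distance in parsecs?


d = 10^((m - M + 5)/5) = 10^((14.3 - -2.5 + 5)/5) = 22908.6765

22908.6765 pc


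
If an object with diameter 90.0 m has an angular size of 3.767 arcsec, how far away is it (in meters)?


D = size / theta_rad, theta_rad = 3.767 * pi/(180*3600) = 1.826e-05, D = 4.928e+06

4.928e+06 m


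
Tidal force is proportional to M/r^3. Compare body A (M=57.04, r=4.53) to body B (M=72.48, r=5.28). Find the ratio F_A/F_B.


Ratio = (M1/r1^3) / (M2/r2^3) = (57.04/4.53^3) / (72.48/5.28^3) = 1.2461

1.2461


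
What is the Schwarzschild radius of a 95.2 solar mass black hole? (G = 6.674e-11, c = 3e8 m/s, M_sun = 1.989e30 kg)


M = 95.2 * 1.989e30 kg = 1.893528e+32 kg. rs = 2GM/c^2 = 2 * 6.674e-11 * 1.893528e+32 / (3e8)^2 = 280831.2416

280831.2416 m


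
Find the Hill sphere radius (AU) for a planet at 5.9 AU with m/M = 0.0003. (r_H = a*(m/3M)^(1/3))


r_H = a * (m/3M)^(1/3) = 5.9 * (0.0003/3)^(1/3) = 0.2739

0.2739 AU


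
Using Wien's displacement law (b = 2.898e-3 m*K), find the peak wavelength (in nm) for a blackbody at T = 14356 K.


lam_max = b / T = 2.898e-3 / 14356 = 2.019e-07 m = 201.8668 nm

201.8668 nm


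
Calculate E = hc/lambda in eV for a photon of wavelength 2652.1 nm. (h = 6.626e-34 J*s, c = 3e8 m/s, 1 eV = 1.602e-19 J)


E = hc/lambda = 6.626e-34 * 3e8 / 2.652e-06 = 7.495e-20 J = 0.4679 eV

0.4679 eV


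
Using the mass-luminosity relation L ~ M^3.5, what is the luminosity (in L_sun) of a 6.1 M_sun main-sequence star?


L/L_sun = (M/M_sun)^3.5 = 6.1^3.5 = 560.6017

560.6017 L_sun


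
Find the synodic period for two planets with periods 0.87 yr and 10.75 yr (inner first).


1/P_syn = |1/P1 - 1/P2| = |1/0.87 - 1/10.75| => P_syn = 0.9466

0.9466 years


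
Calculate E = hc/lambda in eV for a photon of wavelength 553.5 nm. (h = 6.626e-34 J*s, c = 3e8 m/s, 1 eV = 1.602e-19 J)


E = hc/lambda = 6.626e-34 * 3e8 / 5.535e-07 = 3.591e-19 J = 2.2418 eV

2.2418 eV


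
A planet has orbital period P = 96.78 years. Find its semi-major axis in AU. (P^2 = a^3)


a = P^(2/3) = 96.78^(2/3) = 21.0793

21.0793 AU


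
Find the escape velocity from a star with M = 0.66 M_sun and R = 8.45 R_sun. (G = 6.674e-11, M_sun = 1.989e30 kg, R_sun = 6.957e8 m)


M = 0.66 * 1.989e30 kg = 1.31274e+30 kg; R = 8.45 * 6.957e8 m = 5.878665e+09 m. v_esc = sqrt(2GM/R) = sqrt(2 * 6.674e-11 * 1.31274e+30 / 5.878665e+09) = 172646.6287

172646.6287 m/s


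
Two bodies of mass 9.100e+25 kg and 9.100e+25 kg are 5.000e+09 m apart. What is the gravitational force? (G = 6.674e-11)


F = G*m1*m2/r^2 = 6.674e-11 * 9.100e+25 * 9.100e+25 / (5.000e+09)^2 = 6.674e-11 * 8.281e+51 / 2.500e+19 = 2.211e+22

2.211e+22 N


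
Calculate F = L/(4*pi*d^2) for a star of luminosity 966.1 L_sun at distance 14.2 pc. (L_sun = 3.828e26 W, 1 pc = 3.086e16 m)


F = L / (4*pi*d^2) = 3.698e+29 / (4*pi*(4.382e+17)^2) = 1.533e-07

1.533e-07 W/m^2


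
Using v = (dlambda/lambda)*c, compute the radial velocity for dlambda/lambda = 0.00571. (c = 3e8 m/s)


v = (dlambda/lambda) * c = 0.00571 * 3e8 = 1.713e+06

1.713e+06 m/s


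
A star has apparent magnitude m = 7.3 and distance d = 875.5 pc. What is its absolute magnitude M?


M = m - 5*log10(d) + 5 = 7.3 - 5*log10(875.5) + 5 = -2.4113

-2.4113


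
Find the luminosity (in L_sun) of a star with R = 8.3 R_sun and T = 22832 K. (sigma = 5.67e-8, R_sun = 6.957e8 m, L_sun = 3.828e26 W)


R = 8.3 * 6.957e8 m = 5.77431e+09 m. L = 4*pi*R^2*sigma*T^4 = 4*pi*(5.77431e+09)^2 * 5.67e-8 * 22832^4 = 6.456080508e+30 W. L/L_sun = 6.456080508e+30 / 3.828e26 = 16865.4141

16865.4141 L_sun


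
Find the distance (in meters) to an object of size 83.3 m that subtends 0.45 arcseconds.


D = size / theta_rad, theta_rad = 0.45 * pi/(180*3600) = 2.182e-06, D = 3.818e+07

3.818e+07 m


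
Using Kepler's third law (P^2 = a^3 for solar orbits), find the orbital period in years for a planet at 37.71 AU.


P = a^(3/2) = 37.71^1.5 = 231.5713

231.5713 years


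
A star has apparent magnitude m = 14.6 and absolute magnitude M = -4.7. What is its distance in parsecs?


d = 10^((m - M + 5)/5) = 10^((14.6 - -4.7 + 5)/5) = 72443.596

72443.596 pc


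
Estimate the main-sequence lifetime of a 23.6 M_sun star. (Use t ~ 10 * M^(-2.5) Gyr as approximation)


t = 10 * M^(-2.5) = 10 * 23.6^(-2.5) = 0.0037

0.0037 Gyr


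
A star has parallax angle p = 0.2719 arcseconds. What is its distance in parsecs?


d = 1/p = 1/0.2719 = 3.6778

3.6778 pc


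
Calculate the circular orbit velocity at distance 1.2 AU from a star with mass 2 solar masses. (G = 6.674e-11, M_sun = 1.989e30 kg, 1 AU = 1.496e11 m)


v = sqrt(GM/r) = sqrt(6.674e-11 * 3.978e+30 / 1.795e+11) = 38456.4393

38456.4393 m/s


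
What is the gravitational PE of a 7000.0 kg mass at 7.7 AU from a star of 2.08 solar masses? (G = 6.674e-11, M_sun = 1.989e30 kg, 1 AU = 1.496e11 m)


M = 2.08 * 1.989e30 kg = 4.13712e+30 kg; r = 7.7 AU * 1.496e11 m/AU = 1.15192e+12 m. U = -GM*m/r = -(6.674e-11 * 4.13712e+30 * 7000.0) / 1.15192e+12 = -1.678e+12

-1.678e+12 J


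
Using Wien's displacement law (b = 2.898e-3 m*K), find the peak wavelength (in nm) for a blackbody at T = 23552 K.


lam_max = b / T = 2.898e-3 / 23552 = 1.230e-07 m = 123.0469 nm

123.0469 nm


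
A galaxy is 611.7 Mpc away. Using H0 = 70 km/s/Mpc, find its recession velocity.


v = H0 * d = 70 * 611.7 = 42819.0

42819.0 km/s


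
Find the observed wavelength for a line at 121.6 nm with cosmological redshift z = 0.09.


lam_obs = lam_emit * (1 + z) = 121.6 * (1 + 0.09) = 132.544

132.544 nm


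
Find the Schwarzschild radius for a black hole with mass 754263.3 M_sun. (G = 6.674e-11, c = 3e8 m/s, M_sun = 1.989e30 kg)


M = 754263.3 * 1.989e30 kg = 1.500229704e+36 kg. rs = 2GM/c^2 = 2 * 6.674e-11 * 1.500229704e+36 / (3e8)^2 = 2.225e+09

2.225e+09 m


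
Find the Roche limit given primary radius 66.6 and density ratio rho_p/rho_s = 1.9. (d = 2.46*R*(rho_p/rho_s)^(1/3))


d_Roche = 2.46 * 66.6 * 1.9^(1/3) = 202.9211

202.9211


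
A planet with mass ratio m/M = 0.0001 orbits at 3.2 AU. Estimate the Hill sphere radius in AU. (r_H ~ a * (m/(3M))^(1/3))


r_H = a * (m/3M)^(1/3) = 3.2 * (0.0001/3)^(1/3) = 0.103

0.103 AU


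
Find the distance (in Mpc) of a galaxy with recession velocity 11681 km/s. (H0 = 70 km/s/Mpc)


d = v / H0 = 11681 / 70 = 166.8714

166.8714 Mpc


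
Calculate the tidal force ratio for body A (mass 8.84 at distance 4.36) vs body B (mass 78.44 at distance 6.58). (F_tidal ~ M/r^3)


Ratio = (M1/r1^3) / (M2/r2^3) = (8.84/4.36^3) / (78.44/6.58^3) = 0.3874

0.3874


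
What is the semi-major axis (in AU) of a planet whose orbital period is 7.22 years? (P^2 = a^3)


a = P^(2/3) = 7.22^(2/3) = 3.7356

3.7356 AU


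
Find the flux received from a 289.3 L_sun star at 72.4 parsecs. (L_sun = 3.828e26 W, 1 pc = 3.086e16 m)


F = L / (4*pi*d^2) = 1.107e+29 / (4*pi*(2.234e+18)^2) = 1.765e-09

1.765e-09 W/m^2


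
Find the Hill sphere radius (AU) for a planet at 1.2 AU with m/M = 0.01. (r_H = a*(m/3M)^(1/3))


r_H = a * (m/3M)^(1/3) = 1.2 * (0.01/3)^(1/3) = 0.1793

0.1793 AU


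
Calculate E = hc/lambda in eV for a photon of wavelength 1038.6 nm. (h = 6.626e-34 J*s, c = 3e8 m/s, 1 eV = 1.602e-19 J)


E = hc/lambda = 6.626e-34 * 3e8 / 1.039e-06 = 1.914e-19 J = 1.1947 eV

1.1947 eV


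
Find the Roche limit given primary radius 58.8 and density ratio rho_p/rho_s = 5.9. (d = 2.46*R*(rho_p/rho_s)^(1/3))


d_Roche = 2.46 * 58.8 * 5.9^(1/3) = 261.3744

261.3744


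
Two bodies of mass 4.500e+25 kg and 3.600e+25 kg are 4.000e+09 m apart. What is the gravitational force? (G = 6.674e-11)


F = G*m1*m2/r^2 = 6.674e-11 * 4.500e+25 * 3.600e+25 / (4.000e+09)^2 = 6.674e-11 * 1.620e+51 / 1.600e+19 = 6.757e+21

6.757e+21 N


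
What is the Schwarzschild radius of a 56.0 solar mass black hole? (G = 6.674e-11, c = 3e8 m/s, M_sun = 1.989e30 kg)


M = 56.0 * 1.989e30 kg = 1.11384e+32 kg. rs = 2GM/c^2 = 2 * 6.674e-11 * 1.11384e+32 / (3e8)^2 = 165194.848

165194.848 m


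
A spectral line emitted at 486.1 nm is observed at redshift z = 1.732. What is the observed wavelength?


lam_obs = lam_emit * (1 + z) = 486.1 * (1 + 1.732) = 1328.0252

1328.0252 nm


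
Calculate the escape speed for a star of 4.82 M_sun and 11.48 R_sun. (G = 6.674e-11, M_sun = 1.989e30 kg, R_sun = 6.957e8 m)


M = 4.82 * 1.989e30 kg = 9.58698e+30 kg; R = 11.48 * 6.957e8 m = 7.986636e+09 m. v_esc = sqrt(2GM/R) = sqrt(2 * 6.674e-11 * 9.58698e+30 / 7.986636e+09) = 400282.9244

400282.9244 m/s


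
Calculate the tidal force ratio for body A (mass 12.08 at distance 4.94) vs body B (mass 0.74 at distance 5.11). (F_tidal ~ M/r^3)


Ratio = (M1/r1^3) / (M2/r2^3) = (12.08/4.94^3) / (0.74/5.11^3) = 18.0683

18.0683


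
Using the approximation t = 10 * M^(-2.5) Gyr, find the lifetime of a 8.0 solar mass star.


t = 10 * M^(-2.5) = 10 * 8.0^(-2.5) = 0.0552

0.0552 Gyr


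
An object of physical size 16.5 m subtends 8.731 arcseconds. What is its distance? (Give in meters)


D = size / theta_rad, theta_rad = 8.731 * pi/(180*3600) = 4.233e-05, D = 389802.921

389802.921 m


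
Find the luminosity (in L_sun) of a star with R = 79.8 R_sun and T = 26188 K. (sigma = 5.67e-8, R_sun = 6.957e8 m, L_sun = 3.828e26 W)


R = 79.8 * 6.957e8 m = 5.551686e+10 m. L = 4*pi*R^2*sigma*T^4 = 4*pi*(5.551686e+10)^2 * 5.67e-8 * 26188^4 = 1.032885169e+33 W. L/L_sun = 1.032885169e+33 / 3.828e26 = 2.698e+06

2.698e+06 L_sun


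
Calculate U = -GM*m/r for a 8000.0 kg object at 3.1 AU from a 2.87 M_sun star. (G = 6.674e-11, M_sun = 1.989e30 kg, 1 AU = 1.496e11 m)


M = 2.87 * 1.989e30 kg = 5.70843e+30 kg; r = 3.1 AU * 1.496e11 m/AU = 4.6376e+11 m. U = -GM*m/r = -(6.674e-11 * 5.70843e+30 * 8000.0) / 4.6376e+11 = -6.572e+12

-6.572e+12 J


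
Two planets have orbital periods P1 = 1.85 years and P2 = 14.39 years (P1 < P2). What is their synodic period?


1/P_syn = |1/P1 - 1/P2| = |1/1.85 - 1/14.39| => P_syn = 2.1229

2.1229 years


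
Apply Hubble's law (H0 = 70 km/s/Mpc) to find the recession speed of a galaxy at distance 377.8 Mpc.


v = H0 * d = 70 * 377.8 = 26446.0

26446.0 km/s


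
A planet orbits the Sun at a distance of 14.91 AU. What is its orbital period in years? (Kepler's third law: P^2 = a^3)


P = a^(3/2) = 14.91^1.5 = 57.5727

57.5727 years


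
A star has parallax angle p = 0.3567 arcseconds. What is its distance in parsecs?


d = 1/p = 1/0.3567 = 2.8035

2.8035 pc


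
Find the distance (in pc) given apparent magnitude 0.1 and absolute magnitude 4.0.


d = 10^((m - M + 5)/5) = 10^((0.1 - 4.0 + 5)/5) = 1.6596

1.6596 pc


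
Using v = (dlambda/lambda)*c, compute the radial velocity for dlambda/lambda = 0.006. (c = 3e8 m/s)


v = (dlambda/lambda) * c = 0.006 * 3e8 = 1.800e+06

1.800e+06 m/s


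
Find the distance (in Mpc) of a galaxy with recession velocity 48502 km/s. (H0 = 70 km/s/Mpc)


d = v / H0 = 48502 / 70 = 692.8857

692.8857 Mpc


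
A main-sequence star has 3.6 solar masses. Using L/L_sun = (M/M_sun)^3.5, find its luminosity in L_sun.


L/L_sun = (M/M_sun)^3.5 = 3.6^3.5 = 88.5235

88.5235 L_sun


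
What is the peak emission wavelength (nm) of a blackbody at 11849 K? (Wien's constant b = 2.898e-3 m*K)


lam_max = b / T = 2.898e-3 / 11849 = 2.446e-07 m = 244.5776 nm

244.5776 nm


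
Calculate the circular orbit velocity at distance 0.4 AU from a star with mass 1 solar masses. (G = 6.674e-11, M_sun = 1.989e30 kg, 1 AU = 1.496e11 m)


v = sqrt(GM/r) = sqrt(6.674e-11 * 1.989e+30 / 5.984e+10) = 47099.3269

47099.3269 m/s


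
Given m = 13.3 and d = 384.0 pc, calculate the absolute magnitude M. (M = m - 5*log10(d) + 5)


M = m - 5*log10(d) + 5 = 13.3 - 5*log10(384.0) + 5 = 5.3783

5.3783


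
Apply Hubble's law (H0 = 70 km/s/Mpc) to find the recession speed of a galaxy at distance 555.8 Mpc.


v = H0 * d = 70 * 555.8 = 38906.0

38906.0 km/s


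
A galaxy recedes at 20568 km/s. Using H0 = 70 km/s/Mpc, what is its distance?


d = v / H0 = 20568 / 70 = 293.8286

293.8286 Mpc


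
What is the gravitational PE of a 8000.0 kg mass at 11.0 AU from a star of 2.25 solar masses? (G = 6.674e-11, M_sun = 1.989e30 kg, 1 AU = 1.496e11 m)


M = 2.25 * 1.989e30 kg = 4.47525e+30 kg; r = 11.0 AU * 1.496e11 m/AU = 1.6456e+12 m. U = -GM*m/r = -(6.674e-11 * 4.47525e+30 * 8000.0) / 1.6456e+12 = -1.452e+12

-1.452e+12 J


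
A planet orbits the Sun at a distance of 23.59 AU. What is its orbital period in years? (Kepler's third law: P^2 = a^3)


P = a^(3/2) = 23.59^1.5 = 114.5755

114.5755 years


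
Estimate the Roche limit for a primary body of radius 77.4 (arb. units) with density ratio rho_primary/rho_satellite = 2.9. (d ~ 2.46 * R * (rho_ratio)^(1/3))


d_Roche = 2.46 * 77.4 * 2.9^(1/3) = 271.5243

271.5243


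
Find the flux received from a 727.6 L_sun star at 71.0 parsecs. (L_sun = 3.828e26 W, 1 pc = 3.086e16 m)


F = L / (4*pi*d^2) = 2.785e+29 / (4*pi*(2.191e+18)^2) = 4.617e-09

4.617e-09 W/m^2


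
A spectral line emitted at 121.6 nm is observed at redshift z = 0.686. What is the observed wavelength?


lam_obs = lam_emit * (1 + z) = 121.6 * (1 + 0.686) = 205.0176

205.0176 nm


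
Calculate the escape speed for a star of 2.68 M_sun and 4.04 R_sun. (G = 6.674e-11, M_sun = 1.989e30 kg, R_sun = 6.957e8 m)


M = 2.68 * 1.989e30 kg = 5.33052e+30 kg; R = 4.04 * 6.957e8 m = 2.810628e+09 m. v_esc = sqrt(2GM/R) = sqrt(2 * 6.674e-11 * 5.33052e+30 / 2.810628e+09) = 503142.7317

503142.7317 m/s


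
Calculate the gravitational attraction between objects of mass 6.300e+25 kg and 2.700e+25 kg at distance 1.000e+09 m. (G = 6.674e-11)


F = G*m1*m2/r^2 = 6.674e-11 * 6.300e+25 * 2.700e+25 / (1.000e+09)^2 = 6.674e-11 * 1.701e+51 / 1.000e+18 = 1.135e+23

1.135e+23 N


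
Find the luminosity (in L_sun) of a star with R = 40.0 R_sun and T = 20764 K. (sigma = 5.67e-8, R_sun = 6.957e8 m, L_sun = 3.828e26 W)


R = 40.0 * 6.957e8 m = 2.7828e+10 m. L = 4*pi*R^2*sigma*T^4 = 4*pi*(2.7828e+10)^2 * 5.67e-8 * 20764^4 = 1.025654272e+32 W. L/L_sun = 1.025654272e+32 / 3.828e26 = 267934.7627

267934.7627 L_sun


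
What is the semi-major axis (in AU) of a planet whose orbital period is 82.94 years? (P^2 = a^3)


a = P^(2/3) = 82.94^(2/3) = 19.0185

19.0185 AU


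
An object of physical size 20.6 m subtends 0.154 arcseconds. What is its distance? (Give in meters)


D = size / theta_rad, theta_rad = 0.154 * pi/(180*3600) = 7.466e-07, D = 2.759e+07

2.759e+07 m


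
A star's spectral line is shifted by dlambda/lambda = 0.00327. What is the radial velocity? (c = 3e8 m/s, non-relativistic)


v = (dlambda/lambda) * c = 0.00327 * 3e8 = 981000.0

981000.0 m/s
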